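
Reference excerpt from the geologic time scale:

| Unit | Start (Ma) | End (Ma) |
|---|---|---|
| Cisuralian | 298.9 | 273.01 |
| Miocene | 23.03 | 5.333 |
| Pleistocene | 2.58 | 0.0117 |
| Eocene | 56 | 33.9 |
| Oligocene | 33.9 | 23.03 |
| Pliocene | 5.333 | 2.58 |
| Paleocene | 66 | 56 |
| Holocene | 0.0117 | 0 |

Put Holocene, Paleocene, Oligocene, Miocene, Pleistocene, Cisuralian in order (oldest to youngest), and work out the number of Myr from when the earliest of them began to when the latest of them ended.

Cisuralian, Paleocene, Oligocene, Miocene, Pleistocene, Holocene; total span 298.9 Myr

From the excerpt: Holocene 0.0117–0; Paleocene 66–56; Oligocene 33.9–23.03; Miocene 23.03–5.333; Pleistocene 2.58–0.0117; Cisuralian 298.9–273.01 (Ma).
Larger Ma is earlier, so the oldest is Cisuralian and the youngest is Holocene; oldest to youngest: Cisuralian, Paleocene, Oligocene, Miocene, Pleistocene, Holocene.
Oldest start 298.9 minus youngest end 0 gives 298.9 Myr overall.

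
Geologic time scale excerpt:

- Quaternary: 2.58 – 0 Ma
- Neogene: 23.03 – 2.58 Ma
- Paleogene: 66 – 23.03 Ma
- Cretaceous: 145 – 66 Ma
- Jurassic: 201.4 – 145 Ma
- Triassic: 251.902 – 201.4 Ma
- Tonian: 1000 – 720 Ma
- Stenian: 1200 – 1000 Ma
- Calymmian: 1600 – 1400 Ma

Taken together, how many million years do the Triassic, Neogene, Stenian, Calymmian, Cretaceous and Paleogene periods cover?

Each duration: Triassic = 50.502; Neogene = 20.45; Stenian = 200; Calymmian = 200; Cretaceous = 79; Paleogene = 42.97.
Sum: 50.502 + 20.45 + 200 + 200 + 79 + 42.97 = 592.922 Myr.

592.922 million years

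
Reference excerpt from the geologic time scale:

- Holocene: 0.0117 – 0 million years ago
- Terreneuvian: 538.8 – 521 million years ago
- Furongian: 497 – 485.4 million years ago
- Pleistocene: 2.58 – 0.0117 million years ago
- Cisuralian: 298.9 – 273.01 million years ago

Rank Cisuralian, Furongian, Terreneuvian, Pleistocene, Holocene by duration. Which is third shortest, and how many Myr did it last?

Durations: Cisuralian 25.89; Furongian 11.6; Terreneuvian 17.8; Pleistocene 2.5683; Holocene 0.0117 Myr.
Sorted shortest-first: Holocene (0.0117), Pleistocene (2.5683), Furongian (11.6), Terreneuvian (17.8), Cisuralian (25.89).
The third shortest is Furongian at 11.6 Myr.

Furongian, 11.6 million years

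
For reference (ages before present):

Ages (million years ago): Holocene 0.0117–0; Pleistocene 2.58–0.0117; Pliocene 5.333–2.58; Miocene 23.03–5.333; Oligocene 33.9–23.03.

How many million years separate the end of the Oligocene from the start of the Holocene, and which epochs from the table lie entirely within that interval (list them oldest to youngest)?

The Oligocene closes at 23.03 Ma and the Holocene opens at 0.0117 Ma, so the interval is 23.03 − 0.0117 = 23.0183 Myr.
An epoch fits inside if it starts at or after 23.03 Ma and ends at or before 0.0117 Ma; oldest first that gives Miocene, Pliocene, Pleistocene.

23.0183 million years; Miocene, Pliocene, Pleistocene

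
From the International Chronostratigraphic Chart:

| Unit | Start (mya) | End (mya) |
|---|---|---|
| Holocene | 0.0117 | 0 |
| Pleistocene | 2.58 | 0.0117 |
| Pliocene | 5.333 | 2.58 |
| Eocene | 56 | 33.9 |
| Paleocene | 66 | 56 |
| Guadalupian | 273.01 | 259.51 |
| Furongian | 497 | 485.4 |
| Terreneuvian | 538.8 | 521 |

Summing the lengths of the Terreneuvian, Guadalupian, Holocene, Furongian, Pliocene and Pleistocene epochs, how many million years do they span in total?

Duration is start − end for each: (538.8 − 521) + (273.01 − 259.51) + (0.0117 − 0) + (497 − 485.4) + (5.333 − 2.58) + (2.58 − 0.0117).
That is 17.8 + 13.5 + 0.0117 + 11.6 + 2.753 + 2.5683, which totals 48.233 million years.

48.233 million years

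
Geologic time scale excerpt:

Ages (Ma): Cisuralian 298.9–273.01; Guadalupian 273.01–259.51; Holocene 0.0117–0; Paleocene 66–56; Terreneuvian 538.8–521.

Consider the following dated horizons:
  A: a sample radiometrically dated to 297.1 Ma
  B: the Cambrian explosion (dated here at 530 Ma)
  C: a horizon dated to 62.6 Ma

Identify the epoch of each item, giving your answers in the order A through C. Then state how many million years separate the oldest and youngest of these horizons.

Match each age against the start–end ranges in the excerpt: A = 297.1 Ma → Cisuralian (298.9–273.01); B = 530 Ma → Terreneuvian (538.8–521); C = 62.6 Ma → Paleocene (66–56).
The largest age is 530 Ma and the smallest is 62.6 Ma; their difference is 467.4 Myr.

A — Cisuralian; B — Terreneuvian; C — Paleocene; span 467.4 million years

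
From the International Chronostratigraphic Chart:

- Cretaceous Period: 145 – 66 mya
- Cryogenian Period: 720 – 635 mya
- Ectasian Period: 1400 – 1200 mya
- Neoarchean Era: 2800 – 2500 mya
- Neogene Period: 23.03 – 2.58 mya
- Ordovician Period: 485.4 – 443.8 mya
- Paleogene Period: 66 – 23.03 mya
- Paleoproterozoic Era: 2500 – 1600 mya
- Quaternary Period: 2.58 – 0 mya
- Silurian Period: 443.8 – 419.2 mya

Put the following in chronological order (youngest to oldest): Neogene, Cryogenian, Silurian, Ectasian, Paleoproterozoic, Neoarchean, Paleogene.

Sorting by start age (ascending Ma, since larger Ma = older): Neogene began 23.03, Paleogene began 66, Silurian began 443.8, Cryogenian began 720, Ectasian began 1400, Paleoproterozoic began 2500, Neoarchean began 2800.

Neogene, then Paleogene, then Silurian, then Cryogenian, then Ectasian, then Paleoproterozoic, then Neoarchean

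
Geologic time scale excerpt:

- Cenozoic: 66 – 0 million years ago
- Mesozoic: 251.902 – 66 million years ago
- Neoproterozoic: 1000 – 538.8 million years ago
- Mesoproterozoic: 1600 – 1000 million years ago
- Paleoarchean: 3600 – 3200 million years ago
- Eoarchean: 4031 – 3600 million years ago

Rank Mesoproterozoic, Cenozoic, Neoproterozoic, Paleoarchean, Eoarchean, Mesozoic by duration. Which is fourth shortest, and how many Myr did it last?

Eoarchean, 431 million years

Durations: Mesoproterozoic 600; Cenozoic 66; Neoproterozoic 461.2; Paleoarchean 400; Eoarchean 431; Mesozoic 185.902 Myr.
Sorted shortest-first: Cenozoic (66), Mesozoic (185.902), Paleoarchean (400), Eoarchean (431), Neoproterozoic (461.2), Mesoproterozoic (600).
The fourth shortest is Eoarchean at 431 Myr.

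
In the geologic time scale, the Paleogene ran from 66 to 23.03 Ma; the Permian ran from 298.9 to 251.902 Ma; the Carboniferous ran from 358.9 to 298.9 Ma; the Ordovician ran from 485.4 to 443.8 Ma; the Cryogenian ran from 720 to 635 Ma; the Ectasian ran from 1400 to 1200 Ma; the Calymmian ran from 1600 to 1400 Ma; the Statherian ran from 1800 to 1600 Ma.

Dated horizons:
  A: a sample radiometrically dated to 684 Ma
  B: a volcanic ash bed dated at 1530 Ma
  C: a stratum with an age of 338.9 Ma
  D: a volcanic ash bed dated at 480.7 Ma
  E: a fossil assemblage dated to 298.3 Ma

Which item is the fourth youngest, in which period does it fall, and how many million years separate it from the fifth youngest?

Sorted youngest-first by Ma: E (298.3), C (338.9), D (480.7), A (684), B (1530).
The fourth youngest is A at 684 Ma, which lies in 720–635 Ma: the Cryogenian.
The fifth youngest is B at 1530 Ma; separation = |684 − 1530| = 846 Myr.

A, in the Cryogenian; 846 million years to B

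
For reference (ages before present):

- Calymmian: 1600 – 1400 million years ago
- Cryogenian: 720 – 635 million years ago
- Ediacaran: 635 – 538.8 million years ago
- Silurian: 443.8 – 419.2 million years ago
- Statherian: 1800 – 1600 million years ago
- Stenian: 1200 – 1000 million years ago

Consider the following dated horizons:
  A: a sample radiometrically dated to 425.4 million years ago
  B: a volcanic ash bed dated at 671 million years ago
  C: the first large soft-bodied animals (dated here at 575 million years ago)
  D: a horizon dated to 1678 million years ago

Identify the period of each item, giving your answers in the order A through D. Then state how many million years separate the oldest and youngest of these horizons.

Match each age against the start–end ranges in the excerpt: A = 425.4 Ma → Silurian (443.8–419.2); B = 671 Ma → Cryogenian (720–635); C = 575 Ma → Ediacaran (635–538.8); D = 1678 Ma → Statherian (1800–1600).
The largest age is 1678 Ma and the smallest is 425.4 Ma; their difference is 1252.6 Myr.

A — Silurian; B — Cryogenian; C — Ediacaran; D — Statherian; span 1252.6 million years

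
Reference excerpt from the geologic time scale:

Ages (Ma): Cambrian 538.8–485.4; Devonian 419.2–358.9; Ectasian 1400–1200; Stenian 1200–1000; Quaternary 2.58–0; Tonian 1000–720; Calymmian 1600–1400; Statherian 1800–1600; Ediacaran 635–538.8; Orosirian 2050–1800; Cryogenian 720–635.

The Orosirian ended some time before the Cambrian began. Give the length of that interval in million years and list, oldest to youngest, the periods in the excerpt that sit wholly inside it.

1261.2 million years; Statherian, Calymmian, Ectasian, Stenian, Tonian, Cryogenian, Ediacaran

End of Orosirian = 1800 Ma; start of Cambrian = 538.8 Ma.
Gap = 1800 − 538.8 = 1261.2 Myr.
Periods wholly inside 1800–538.8 Ma: Statherian (1800–1600), Calymmian (1600–1400), Ectasian (1400–1200), Stenian (1200–1000), Tonian (1000–720), Cryogenian (720–635), Ediacaran (635–538.8).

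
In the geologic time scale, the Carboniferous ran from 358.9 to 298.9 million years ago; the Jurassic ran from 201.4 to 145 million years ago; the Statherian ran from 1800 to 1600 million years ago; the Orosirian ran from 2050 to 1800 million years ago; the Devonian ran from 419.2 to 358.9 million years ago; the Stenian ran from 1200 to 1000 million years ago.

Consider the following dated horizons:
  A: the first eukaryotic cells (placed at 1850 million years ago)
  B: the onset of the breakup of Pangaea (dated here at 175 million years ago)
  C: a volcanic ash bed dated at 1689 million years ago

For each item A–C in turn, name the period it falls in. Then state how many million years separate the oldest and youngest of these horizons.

Match each age against the start–end ranges in the excerpt: A = 1850 Ma → Orosirian (2050–1800); B = 175 Ma → Jurassic (201.4–145); C = 1689 Ma → Statherian (1800–1600).
The largest age is 1850 Ma and the smallest is 175 Ma; their difference is 1675 Myr.

A — Orosirian; B — Jurassic; C — Statherian; span 1675 million years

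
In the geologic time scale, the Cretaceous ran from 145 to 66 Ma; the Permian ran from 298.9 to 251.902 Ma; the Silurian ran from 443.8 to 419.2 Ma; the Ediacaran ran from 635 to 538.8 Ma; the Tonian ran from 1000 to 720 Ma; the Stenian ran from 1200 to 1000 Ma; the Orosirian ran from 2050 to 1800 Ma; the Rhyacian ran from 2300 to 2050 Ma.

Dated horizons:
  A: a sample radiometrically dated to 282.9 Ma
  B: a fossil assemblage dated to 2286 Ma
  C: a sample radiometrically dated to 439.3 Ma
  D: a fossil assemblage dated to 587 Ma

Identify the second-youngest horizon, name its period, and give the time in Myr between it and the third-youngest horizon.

C, in the Silurian; 147.7 million years to D

Sorted youngest-first by Ma: A (282.9), C (439.3), D (587), B (2286).
The second youngest is C at 439.3 Ma, which lies in 443.8–419.2 Ma: the Silurian.
The third youngest is D at 587 Ma; separation = |439.3 − 587| = 147.7 Myr.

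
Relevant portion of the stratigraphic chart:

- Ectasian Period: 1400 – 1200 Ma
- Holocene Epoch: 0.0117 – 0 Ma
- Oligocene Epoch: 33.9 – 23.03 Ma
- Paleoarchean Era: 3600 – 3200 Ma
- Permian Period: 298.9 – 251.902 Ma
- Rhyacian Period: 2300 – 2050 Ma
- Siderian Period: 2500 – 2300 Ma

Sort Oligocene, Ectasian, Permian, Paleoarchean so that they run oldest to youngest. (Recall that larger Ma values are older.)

The oldest of these is Paleoarchean (starts 3600 Ma) and the youngest is Oligocene (ends 23.03 Ma).
In between, by decreasing start age: Ectasian (1400), Permian (298.9).

Paleoarchean, Ectasian, Permian, Oligocene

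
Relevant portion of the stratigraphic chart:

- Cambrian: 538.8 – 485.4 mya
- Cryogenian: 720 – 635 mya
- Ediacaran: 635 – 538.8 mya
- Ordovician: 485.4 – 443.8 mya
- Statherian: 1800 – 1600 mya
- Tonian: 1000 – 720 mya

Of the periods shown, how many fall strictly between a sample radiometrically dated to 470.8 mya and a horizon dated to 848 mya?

848 Ma sits inside the Tonian (1000–720) and 470.8 Ma inside the Ordovician (485.4–443.8); neither of those is wholly between the two dates.
The listed periods lying completely between them are Cryogenian, Ediacaran, Cambrian — 3 in all.

3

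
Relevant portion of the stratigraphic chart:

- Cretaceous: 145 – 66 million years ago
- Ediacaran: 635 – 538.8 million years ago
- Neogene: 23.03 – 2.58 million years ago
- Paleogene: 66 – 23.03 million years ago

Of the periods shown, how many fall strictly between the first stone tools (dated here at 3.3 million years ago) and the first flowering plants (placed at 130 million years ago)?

The older date is 130 Ma and the younger is 3.3 Ma.
Periods with start < 130 and end > 3.3 Ma: Paleogene (66–23.03).
That is 1 complete period.

1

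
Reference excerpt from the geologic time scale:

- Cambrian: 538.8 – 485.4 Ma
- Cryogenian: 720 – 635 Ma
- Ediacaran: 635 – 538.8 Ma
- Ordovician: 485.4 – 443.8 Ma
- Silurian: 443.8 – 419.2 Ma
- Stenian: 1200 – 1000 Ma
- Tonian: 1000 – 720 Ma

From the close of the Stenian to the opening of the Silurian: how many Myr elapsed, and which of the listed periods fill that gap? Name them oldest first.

End of Stenian = 1000 Ma; start of Silurian = 443.8 Ma.
Gap = 1000 − 443.8 = 556.2 Myr.
Periods wholly inside 1000–443.8 Ma: Tonian (1000–720), Cryogenian (720–635), Ediacaran (635–538.8), Cambrian (538.8–485.4), Ordovician (485.4–443.8).

556.2 million years; Tonian, Cryogenian, Ediacaran, Cambrian, Ordovician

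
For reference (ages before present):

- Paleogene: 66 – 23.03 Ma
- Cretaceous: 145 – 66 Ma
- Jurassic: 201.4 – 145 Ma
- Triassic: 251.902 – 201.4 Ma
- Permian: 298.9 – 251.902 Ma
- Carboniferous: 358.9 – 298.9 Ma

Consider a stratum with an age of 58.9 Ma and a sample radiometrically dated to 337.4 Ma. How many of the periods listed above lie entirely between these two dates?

4

337.4 Ma sits inside the Carboniferous (358.9–298.9) and 58.9 Ma inside the Paleogene (66–23.03); neither of those is wholly between the two dates.
The listed periods lying completely between them are Permian, Triassic, Jurassic, Cretaceous — 4 in all.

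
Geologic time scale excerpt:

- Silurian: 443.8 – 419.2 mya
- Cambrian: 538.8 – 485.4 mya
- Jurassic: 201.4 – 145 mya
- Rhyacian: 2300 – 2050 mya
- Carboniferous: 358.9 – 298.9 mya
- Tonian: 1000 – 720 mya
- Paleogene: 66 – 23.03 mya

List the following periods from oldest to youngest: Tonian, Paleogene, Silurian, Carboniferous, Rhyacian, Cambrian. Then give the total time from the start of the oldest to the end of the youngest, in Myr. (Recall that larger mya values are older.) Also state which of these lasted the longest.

Rhyacian, Tonian, Cambrian, Silurian, Carboniferous, Paleogene; total span 2276.97 Myr; longest is Tonian

From the excerpt: Tonian 1000–720; Paleogene 66–23.03; Silurian 443.8–419.2; Carboniferous 358.9–298.9; Rhyacian 2300–2050; Cambrian 538.8–485.4 (Ma).
Larger Ma is earlier, so the oldest is Rhyacian and the youngest is Paleogene; oldest to youngest: Rhyacian, Tonian, Cambrian, Silurian, Carboniferous, Paleogene.
Oldest start 2300 minus youngest end 23.03 gives 2276.97 Myr overall.
Individual lengths (start − end): Cambrian 53.4; Paleogene 42.97; Carboniferous 60; Silurian 24.6; Tonian 280; Rhyacian 250. The largest is Tonian at 280 Myr.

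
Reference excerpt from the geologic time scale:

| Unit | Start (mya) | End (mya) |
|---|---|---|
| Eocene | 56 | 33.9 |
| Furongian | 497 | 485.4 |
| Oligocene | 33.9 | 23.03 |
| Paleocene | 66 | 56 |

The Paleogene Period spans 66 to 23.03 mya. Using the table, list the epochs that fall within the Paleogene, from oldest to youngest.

Epochs with both bounds inside 66–23.03 Ma: Paleocene (66–56), Eocene (56–33.9), Oligocene (33.9–23.03).

Paleocene, Eocene, Oligocene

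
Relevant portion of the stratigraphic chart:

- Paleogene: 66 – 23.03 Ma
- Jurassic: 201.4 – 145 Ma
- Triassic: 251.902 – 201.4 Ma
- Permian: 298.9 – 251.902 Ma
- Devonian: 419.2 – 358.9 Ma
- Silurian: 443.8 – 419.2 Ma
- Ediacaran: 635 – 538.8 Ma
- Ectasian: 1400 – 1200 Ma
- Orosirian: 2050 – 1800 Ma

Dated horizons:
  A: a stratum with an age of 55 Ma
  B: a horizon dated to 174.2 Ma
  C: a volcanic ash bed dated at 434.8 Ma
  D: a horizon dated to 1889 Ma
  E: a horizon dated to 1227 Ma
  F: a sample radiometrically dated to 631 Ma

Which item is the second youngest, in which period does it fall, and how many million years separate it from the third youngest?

Smaller Ma means younger, so youngest first: A 55 < B 174.2 < C 434.8 < F 631 < E 1227 < D 1889.
Counting 2 along gives B (174.2 Ma); the excerpt puts that inside the Jurassic, 201.4–145 Ma.
Next in line is C (434.8 Ma), and 434.8 − 174.2 = 260.6 Myr.

B, in the Jurassic; 260.6 million years to C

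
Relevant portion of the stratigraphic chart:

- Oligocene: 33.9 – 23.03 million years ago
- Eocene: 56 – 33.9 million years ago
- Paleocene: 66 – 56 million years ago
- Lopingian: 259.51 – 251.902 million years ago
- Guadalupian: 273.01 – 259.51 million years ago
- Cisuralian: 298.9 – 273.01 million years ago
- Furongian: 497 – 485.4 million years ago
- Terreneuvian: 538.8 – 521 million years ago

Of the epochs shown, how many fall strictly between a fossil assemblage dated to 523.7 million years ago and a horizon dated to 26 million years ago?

6

523.7 Ma sits inside the Terreneuvian (538.8–521) and 26 Ma inside the Oligocene (33.9–23.03); neither of those is wholly between the two dates.
The listed epochs lying completely between them are Furongian, Cisuralian, Guadalupian, Lopingian, Paleocene, Eocene — 6 in all.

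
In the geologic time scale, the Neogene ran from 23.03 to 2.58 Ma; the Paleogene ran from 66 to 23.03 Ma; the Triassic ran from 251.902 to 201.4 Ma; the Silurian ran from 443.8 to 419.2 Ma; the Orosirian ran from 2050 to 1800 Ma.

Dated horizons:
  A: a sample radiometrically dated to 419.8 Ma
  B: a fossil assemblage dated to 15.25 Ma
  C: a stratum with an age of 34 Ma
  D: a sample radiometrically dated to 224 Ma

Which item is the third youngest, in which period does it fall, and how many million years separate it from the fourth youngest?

Sorted youngest-first by Ma: B (15.25), C (34), D (224), A (419.8).
The third youngest is D at 224 Ma, which lies in 251.902–201.4 Ma: the Triassic.
The fourth youngest is A at 419.8 Ma; separation = |224 − 419.8| = 195.8 Myr.

D, in the Triassic; 195.8 million years to A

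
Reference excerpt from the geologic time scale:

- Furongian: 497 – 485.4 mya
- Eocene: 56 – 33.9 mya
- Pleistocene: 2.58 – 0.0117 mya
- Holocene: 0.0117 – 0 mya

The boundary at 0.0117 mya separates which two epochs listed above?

The Pleistocene ends at 0.0117 mya and the Holocene begins at 0.0117 mya, so they share that boundary.

Pleistocene and Holocene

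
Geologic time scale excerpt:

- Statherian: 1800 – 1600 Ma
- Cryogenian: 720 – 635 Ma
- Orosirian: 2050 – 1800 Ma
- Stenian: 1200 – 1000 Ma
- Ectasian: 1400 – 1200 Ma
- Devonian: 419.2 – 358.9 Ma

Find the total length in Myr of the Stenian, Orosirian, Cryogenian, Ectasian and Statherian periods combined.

Duration is start − end for each: (1200 − 1000) + (2050 − 1800) + (720 − 635) + (1400 − 1200) + (1800 − 1600).
That is 200 + 250 + 85 + 200 + 200, which totals 935 million years.

935 million years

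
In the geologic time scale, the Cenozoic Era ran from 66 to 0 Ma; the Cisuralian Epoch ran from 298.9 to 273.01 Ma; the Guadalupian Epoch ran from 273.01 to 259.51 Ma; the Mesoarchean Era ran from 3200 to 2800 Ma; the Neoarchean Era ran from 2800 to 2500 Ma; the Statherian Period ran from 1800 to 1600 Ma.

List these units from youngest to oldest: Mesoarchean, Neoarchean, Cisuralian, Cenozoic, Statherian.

The oldest of these is Mesoarchean (starts 3200 Ma) and the youngest is Cenozoic (ends 0 Ma).
In between, by decreasing start age: Neoarchean (2800), Statherian (1800), Cisuralian (298.9).
Listing youngest first means reversing that sequence.

Cenozoic, Cisuralian, Statherian, Neoarchean, Mesoarchean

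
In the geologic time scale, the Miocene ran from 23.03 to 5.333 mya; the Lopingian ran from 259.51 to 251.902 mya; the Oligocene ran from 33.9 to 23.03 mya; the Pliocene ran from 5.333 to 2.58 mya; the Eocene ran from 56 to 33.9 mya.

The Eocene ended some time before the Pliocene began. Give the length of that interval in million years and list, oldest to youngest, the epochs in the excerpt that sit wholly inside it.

28.567 million years; Oligocene, Miocene

The Eocene closes at 33.9 Ma and the Pliocene opens at 5.333 Ma, so the interval is 33.9 − 5.333 = 28.567 Myr.
An epoch fits inside if it starts at or after 33.9 Ma and ends at or before 5.333 Ma; oldest first that gives Oligocene, Miocene.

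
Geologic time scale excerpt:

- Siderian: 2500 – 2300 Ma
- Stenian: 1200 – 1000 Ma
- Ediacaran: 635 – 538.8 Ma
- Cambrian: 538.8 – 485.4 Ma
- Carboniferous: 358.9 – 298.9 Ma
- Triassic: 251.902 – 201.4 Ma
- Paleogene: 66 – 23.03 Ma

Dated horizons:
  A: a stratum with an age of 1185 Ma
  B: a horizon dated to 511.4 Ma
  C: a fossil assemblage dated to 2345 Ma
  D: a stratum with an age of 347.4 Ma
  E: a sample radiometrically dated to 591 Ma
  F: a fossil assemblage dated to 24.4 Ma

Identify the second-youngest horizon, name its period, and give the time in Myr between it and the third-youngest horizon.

D, in the Carboniferous; 164 million years to B

Sorted youngest-first by Ma: F (24.4), D (347.4), B (511.4), E (591), A (1185), C (2345).
The second youngest is D at 347.4 Ma, which lies in 358.9–298.9 Ma: the Carboniferous.
The third youngest is B at 511.4 Ma; separation = |347.4 − 511.4| = 164 Myr.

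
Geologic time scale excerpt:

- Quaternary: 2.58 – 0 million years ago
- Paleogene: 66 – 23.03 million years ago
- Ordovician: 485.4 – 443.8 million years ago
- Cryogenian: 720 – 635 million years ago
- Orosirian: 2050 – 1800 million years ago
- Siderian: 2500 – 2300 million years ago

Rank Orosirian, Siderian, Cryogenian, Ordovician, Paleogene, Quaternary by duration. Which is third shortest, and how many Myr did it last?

Start − end for each: Orosirian 2050 − 1800 = 250; Siderian 2500 − 2300 = 200; Cryogenian 720 − 635 = 85; Ordovician 485.4 − 443.8 = 41.6; Paleogene 66 − 23.03 = 42.97; Quaternary 2.58 − 0 = 2.58.
Ranking these from shortest: Quaternary < Ordovician < Paleogene < Cryogenian < Siderian < Orosirian.
Position 3 in that ranking is Paleogene, which lasted 42.97 Myr.

Paleogene, 42.97 million years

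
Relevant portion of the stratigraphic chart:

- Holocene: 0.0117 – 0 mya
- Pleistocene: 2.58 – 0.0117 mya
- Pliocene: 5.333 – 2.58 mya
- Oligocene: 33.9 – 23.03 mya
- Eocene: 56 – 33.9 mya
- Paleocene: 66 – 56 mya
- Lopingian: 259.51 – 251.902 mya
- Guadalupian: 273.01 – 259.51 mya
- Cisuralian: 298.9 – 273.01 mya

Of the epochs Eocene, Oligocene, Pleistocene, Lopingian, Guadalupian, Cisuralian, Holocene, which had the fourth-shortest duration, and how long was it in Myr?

Durations: Eocene 22.1; Oligocene 10.87; Pleistocene 2.5683; Lopingian 7.608; Guadalupian 13.5; Cisuralian 25.89; Holocene 0.0117 Myr.
Sorted shortest-first: Holocene (0.0117), Pleistocene (2.5683), Lopingian (7.608), Oligocene (10.87), Guadalupian (13.5), Eocene (22.1), Cisuralian (25.89).
The fourth shortest is Oligocene at 10.87 Myr.

Oligocene, 10.87 million years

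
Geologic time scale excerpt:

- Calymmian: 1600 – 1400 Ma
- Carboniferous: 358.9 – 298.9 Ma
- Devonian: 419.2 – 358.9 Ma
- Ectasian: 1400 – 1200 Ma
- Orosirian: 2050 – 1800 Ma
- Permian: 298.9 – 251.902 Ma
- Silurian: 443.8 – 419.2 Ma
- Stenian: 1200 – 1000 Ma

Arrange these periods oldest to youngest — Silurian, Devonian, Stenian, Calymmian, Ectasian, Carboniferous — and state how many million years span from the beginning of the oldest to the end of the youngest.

From the excerpt: Silurian 443.8–419.2; Devonian 419.2–358.9; Stenian 1200–1000; Calymmian 1600–1400; Ectasian 1400–1200; Carboniferous 358.9–298.9 (Ma).
Larger Ma is earlier, so the oldest is Calymmian and the youngest is Carboniferous; oldest to youngest: Calymmian, Ectasian, Stenian, Silurian, Devonian, Carboniferous.
Oldest start 1600 minus youngest end 298.9 gives 1301.1 Myr overall.

Calymmian, Ectasian, Stenian, Silurian, Devonian, Carboniferous; total span 1301.1 Myr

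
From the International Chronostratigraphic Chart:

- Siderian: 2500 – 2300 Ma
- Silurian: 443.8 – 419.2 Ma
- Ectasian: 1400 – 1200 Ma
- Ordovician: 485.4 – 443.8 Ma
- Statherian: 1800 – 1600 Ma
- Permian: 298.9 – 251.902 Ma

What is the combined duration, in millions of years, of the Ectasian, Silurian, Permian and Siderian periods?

471.598 million years

Each duration: Ectasian = 200; Silurian = 24.6; Permian = 46.998; Siderian = 200.
Sum: 200 + 24.6 + 46.998 + 200 = 471.598 Myr.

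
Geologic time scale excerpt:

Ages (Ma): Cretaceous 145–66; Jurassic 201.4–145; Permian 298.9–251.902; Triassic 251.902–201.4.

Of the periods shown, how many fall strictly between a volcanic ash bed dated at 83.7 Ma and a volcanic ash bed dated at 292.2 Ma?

The older date is 292.2 Ma and the younger is 83.7 Ma.
Periods with start < 292.2 and end > 83.7 Ma: Triassic (251.902–201.4), Jurassic (201.4–145).
That is 2 complete periods.

2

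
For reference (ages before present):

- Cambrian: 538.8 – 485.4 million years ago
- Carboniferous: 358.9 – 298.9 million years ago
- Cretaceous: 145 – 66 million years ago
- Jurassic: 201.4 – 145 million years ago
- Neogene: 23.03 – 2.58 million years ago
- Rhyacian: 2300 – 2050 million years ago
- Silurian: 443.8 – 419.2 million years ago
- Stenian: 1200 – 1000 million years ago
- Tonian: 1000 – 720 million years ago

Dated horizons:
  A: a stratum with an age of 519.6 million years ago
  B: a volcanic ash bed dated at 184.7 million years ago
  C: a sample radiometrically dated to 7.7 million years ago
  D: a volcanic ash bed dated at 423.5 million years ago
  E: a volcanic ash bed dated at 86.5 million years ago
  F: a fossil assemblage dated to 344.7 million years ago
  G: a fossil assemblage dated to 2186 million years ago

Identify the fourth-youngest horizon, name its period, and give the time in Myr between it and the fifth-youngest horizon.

F, in the Carboniferous; 78.8 million years to D

Sorted youngest-first by Ma: C (7.7), E (86.5), B (184.7), F (344.7), D (423.5), A (519.6), G (2186).
The fourth youngest is F at 344.7 Ma, which lies in 358.9–298.9 Ma: the Carboniferous.
The fifth youngest is D at 423.5 Ma; separation = |344.7 − 423.5| = 78.8 Myr.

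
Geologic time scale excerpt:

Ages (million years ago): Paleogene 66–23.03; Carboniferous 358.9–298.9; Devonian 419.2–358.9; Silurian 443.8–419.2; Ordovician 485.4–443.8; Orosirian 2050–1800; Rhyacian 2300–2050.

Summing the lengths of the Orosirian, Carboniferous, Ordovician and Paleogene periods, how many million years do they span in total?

394.57 million years

Duration is start − end for each: (2050 − 1800) + (358.9 − 298.9) + (485.4 − 443.8) + (66 − 23.03).
That is 250 + 60 + 41.6 + 42.97, which totals 394.57 million years.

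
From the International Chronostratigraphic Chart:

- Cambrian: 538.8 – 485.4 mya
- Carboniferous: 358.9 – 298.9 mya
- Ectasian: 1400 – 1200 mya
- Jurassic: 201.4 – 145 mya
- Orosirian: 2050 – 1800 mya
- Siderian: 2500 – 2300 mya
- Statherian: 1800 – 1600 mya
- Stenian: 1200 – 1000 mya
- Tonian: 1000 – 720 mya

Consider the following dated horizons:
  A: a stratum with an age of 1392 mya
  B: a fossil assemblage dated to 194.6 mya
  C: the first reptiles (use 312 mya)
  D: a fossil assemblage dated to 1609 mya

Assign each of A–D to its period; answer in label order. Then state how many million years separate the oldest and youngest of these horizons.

A: 1392 Ma lies in 1400–1200 Ma, so Ectasian.
B: 194.6 Ma lies in 201.4–145 Ma, so Jurassic.
C: 312 Ma lies in 358.9–298.9 Ma, so Carboniferous.
D: 1609 Ma lies in 1800–1600 Ma, so Statherian.
Oldest = 1609 Ma, youngest = 194.6 Ma → span 1414.4 Myr.

A — Ectasian; B — Jurassic; C — Carboniferous; D — Statherian; span 1414.4 million years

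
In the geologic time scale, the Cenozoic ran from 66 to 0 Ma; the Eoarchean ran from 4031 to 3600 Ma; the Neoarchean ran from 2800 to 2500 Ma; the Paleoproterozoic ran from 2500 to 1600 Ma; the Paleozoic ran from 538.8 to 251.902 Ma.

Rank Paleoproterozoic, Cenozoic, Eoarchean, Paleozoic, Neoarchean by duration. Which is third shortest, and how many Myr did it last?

Neoarchean, 300 million years

Durations: Paleoproterozoic 900; Cenozoic 66; Eoarchean 431; Paleozoic 286.898; Neoarchean 300 Myr.
Sorted shortest-first: Cenozoic (66), Paleozoic (286.898), Neoarchean (300), Eoarchean (431), Paleoproterozoic (900).
The third shortest is Neoarchean at 300 Myr.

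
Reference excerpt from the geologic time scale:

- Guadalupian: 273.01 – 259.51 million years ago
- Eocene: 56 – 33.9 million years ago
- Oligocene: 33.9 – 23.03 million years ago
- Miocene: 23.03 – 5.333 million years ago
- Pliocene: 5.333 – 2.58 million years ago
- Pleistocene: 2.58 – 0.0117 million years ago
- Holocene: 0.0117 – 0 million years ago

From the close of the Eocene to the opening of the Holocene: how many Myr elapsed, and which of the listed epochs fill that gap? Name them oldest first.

The Eocene closes at 33.9 Ma and the Holocene opens at 0.0117 Ma, so the interval is 33.9 − 0.0117 = 33.8883 Myr.
An epoch fits inside if it starts at or after 33.9 Ma and ends at or before 0.0117 Ma; oldest first that gives Oligocene, Miocene, Pliocene, Pleistocene.

33.8883 million years; Oligocene, Miocene, Pliocene, Pleistocene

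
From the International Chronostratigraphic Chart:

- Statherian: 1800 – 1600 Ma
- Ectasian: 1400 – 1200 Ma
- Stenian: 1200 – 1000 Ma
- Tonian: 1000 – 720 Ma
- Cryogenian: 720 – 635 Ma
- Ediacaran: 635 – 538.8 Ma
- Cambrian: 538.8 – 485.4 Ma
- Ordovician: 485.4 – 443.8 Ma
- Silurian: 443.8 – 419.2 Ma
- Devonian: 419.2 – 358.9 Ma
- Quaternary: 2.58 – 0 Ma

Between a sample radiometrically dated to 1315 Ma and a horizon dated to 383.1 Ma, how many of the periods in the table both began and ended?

1315 Ma sits inside the Ectasian (1400–1200) and 383.1 Ma inside the Devonian (419.2–358.9); neither of those is wholly between the two dates.
The listed periods lying completely between them are Stenian, Tonian, Cryogenian, Ediacaran, Cambrian, Ordovician, Silurian — 7 in all.

7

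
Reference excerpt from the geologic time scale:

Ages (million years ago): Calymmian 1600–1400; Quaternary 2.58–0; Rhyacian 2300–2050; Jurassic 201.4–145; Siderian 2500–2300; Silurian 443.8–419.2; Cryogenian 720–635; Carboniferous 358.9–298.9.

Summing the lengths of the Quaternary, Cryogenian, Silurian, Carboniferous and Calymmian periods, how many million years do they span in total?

Each duration: Quaternary = 2.58; Cryogenian = 85; Silurian = 24.6; Carboniferous = 60; Calymmian = 200.
Sum: 2.58 + 85 + 24.6 + 60 + 200 = 372.18 Myr.

372.18 million years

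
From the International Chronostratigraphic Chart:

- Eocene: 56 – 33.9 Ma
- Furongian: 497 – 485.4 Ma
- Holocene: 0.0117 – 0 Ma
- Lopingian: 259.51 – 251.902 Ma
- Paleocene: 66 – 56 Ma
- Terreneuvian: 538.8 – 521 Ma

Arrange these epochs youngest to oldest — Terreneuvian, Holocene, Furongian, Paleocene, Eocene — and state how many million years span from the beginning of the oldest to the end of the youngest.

Holocene → Eocene → Paleocene → Furongian → Terreneuvian; total span 538.8 Myr

Start ages (Ma): Terreneuvian 538.8, Furongian 497, Paleocene 66, Eocene 56, Holocene 0.0117.
Ordered youngest to oldest: Holocene, Eocene, Paleocene, Furongian, Terreneuvian.
Span = 538.8 − 0 = 538.8 Myr.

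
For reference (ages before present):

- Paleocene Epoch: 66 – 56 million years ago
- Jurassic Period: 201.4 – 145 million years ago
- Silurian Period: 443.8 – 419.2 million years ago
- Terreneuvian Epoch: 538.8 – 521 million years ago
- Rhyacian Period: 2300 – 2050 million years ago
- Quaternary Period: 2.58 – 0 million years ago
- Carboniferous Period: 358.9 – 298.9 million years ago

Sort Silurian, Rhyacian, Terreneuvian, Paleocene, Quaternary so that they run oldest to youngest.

Read off each span (Ma): Silurian 443.8–419.2; Rhyacian 2300–2050; Terreneuvian 538.8–521; Paleocene 66–56; Quaternary 2.58–0.
Larger Ma is older, so oldest→youngest is Rhyacian, Terreneuvian, Silurian, Paleocene, Quaternary.

Rhyacian → Terreneuvian → Silurian → Paleocene → Quaternary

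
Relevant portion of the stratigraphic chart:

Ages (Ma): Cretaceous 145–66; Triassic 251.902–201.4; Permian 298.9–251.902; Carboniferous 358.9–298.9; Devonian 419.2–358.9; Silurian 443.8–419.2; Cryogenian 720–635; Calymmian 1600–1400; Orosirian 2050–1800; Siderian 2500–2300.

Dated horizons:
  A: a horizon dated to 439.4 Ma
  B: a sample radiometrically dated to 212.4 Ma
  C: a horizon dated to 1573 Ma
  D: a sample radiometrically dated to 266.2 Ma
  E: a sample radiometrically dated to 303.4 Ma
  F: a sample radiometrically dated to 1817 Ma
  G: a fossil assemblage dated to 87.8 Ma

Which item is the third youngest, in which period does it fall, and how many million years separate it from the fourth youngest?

Sorted youngest-first by Ma: G (87.8), B (212.4), D (266.2), E (303.4), A (439.4), C (1573), F (1817).
The third youngest is D at 266.2 Ma, which lies in 298.9–251.902 Ma: the Permian.
The fourth youngest is E at 303.4 Ma; separation = |266.2 − 303.4| = 37.2 Myr.

D, in the Permian; 37.2 million years to E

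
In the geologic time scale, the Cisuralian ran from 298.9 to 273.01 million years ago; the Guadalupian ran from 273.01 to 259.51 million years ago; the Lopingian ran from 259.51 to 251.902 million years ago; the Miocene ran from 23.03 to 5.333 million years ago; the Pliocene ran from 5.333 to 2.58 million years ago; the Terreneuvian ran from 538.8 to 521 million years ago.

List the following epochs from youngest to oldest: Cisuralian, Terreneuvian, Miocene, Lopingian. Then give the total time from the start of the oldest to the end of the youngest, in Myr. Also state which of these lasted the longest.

Miocene, Lopingian, Cisuralian, Terreneuvian; total span 533.467 Myr; longest is Cisuralian

Start ages (Ma): Terreneuvian 538.8, Cisuralian 298.9, Lopingian 259.51, Miocene 23.03.
Ordered youngest to oldest: Miocene, Lopingian, Cisuralian, Terreneuvian.
Span = 538.8 − 5.333 = 533.467 Myr.
Durations: Cisuralian 25.89, Miocene 17.697, Lopingian 7.608, Terreneuvian 17.8 → longest is Cisuralian (25.89 Myr).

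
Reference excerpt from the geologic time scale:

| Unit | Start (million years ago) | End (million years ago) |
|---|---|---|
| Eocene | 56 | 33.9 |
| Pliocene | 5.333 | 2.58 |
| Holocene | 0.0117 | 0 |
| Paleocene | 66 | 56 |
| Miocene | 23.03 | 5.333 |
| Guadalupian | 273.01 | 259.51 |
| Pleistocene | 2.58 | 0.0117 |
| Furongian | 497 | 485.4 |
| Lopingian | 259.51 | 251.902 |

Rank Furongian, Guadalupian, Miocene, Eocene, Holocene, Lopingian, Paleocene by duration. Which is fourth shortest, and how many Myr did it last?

Furongian, 11.6 million years

Start − end for each: Furongian 497 − 485.4 = 11.6; Guadalupian 273.01 − 259.51 = 13.5; Miocene 23.03 − 5.333 = 17.697; Eocene 56 − 33.9 = 22.1; Holocene 0.0117 − 0 = 0.0117; Lopingian 259.51 − 251.902 = 7.608; Paleocene 66 − 56 = 10.
Ranking these from shortest: Holocene < Lopingian < Paleocene < Furongian < Guadalupian < Miocene < Eocene.
Position 4 in that ranking is Furongian, which lasted 11.6 Myr.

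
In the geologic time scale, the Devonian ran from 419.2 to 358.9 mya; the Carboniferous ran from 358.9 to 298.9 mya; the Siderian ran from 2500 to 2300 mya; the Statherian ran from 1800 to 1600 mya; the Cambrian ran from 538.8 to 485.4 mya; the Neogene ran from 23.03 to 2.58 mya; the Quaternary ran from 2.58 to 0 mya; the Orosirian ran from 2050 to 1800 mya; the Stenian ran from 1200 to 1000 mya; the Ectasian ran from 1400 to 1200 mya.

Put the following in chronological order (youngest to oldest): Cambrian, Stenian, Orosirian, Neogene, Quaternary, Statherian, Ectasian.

Sorting by start age (ascending Ma, since larger Ma = older): Quaternary began 2.58, Neogene began 23.03, Cambrian began 538.8, Stenian began 1200, Ectasian began 1400, Statherian began 1800, Orosirian began 2050.

Quaternary, Neogene, Cambrian, Stenian, Ectasian, Statherian, Orosirian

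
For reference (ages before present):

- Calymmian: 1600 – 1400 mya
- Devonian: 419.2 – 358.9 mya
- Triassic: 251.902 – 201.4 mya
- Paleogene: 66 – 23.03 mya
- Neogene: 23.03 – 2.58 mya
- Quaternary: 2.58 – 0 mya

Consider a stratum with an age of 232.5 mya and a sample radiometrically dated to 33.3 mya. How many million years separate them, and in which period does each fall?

199.2 million years apart; the first in the Triassic, the second in the Paleogene

Elapsed time: 232.5 − 33.3 = 199.2 Myr.
232.5 Ma lies within 251.902–201.4 Ma: Triassic.
33.3 Ma lies within 66–23.03 Ma: Paleogene.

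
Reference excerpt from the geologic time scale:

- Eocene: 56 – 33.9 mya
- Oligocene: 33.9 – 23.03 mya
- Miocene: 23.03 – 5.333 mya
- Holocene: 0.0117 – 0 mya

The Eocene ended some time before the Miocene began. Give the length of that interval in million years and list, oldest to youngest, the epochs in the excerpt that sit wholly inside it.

The Eocene closes at 33.9 Ma and the Miocene opens at 23.03 Ma, so the interval is 33.9 − 23.03 = 10.87 Myr.
An epoch fits inside if it starts at or after 33.9 Ma and ends at or before 23.03 Ma; oldest first that gives Oligocene.

10.87 million years; Oligocene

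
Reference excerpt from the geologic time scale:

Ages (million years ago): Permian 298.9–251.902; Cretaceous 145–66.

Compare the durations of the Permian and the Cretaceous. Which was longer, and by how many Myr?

Permian: 298.9 − 251.902 = 46.998 Myr.
Cretaceous: 145 − 66 = 79 Myr.
Difference: 79 − 46.998 = 32.002 Myr, so the Cretaceous was longer.

Cretaceous, by 32.002 million years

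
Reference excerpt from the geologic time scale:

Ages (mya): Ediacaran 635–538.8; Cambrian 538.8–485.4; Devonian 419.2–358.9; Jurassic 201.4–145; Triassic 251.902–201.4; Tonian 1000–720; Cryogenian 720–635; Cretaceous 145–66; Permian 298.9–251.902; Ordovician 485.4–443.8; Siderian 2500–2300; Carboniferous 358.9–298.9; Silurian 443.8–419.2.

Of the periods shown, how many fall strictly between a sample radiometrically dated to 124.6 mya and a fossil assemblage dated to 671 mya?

9

671 Ma sits inside the Cryogenian (720–635) and 124.6 Ma inside the Cretaceous (145–66); neither of those is wholly between the two dates.
The listed periods lying completely between them are Ediacaran, Cambrian, Ordovician, Silurian, Devonian, Carboniferous, Permian, Triassic, Jurassic — 9 in all.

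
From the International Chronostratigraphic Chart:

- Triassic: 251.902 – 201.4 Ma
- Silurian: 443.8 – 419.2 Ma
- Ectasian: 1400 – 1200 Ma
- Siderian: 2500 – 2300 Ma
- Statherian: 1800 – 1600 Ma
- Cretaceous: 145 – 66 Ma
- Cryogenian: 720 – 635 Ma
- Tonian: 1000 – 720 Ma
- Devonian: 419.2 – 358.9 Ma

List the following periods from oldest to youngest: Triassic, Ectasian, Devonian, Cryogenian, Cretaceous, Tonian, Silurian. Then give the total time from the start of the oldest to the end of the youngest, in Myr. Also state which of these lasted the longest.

Start ages (Ma): Ectasian 1400, Tonian 1000, Cryogenian 720, Silurian 443.8, Devonian 419.2, Triassic 251.902, Cretaceous 145.
Ordered oldest to youngest: Ectasian, Tonian, Cryogenian, Silurian, Devonian, Triassic, Cretaceous.
Span = 1400 − 66 = 1334 Myr.
Durations: Triassic 50.502, Devonian 60.3, Silurian 24.6, Cretaceous 79, Tonian 280, Cryogenian 85, Ectasian 200 → longest is Tonian (280 Myr).

Ectasian → Tonian → Cryogenian → Silurian → Devonian → Triassic → Cretaceous; total span 1334 Myr; longest is Tonian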